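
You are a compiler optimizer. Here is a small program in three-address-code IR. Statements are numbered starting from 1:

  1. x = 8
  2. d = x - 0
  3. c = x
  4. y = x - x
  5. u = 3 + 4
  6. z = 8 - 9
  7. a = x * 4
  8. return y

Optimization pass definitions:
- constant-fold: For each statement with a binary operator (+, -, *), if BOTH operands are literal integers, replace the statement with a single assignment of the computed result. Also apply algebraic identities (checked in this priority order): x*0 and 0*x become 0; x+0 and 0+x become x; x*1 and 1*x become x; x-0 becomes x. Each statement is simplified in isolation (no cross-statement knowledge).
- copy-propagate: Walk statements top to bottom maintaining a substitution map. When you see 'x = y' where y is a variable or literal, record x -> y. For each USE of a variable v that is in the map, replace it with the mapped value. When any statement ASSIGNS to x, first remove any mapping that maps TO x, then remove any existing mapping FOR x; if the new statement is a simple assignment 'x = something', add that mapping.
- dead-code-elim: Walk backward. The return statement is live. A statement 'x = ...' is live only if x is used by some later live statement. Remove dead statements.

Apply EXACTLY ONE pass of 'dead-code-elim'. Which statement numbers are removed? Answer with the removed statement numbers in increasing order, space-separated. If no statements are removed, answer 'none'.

Backward liveness scan:
Stmt 1 'x = 8': KEEP (x is live); live-in = []
Stmt 2 'd = x - 0': DEAD (d not in live set ['x'])
Stmt 3 'c = x': DEAD (c not in live set ['x'])
Stmt 4 'y = x - x': KEEP (y is live); live-in = ['x']
Stmt 5 'u = 3 + 4': DEAD (u not in live set ['y'])
Stmt 6 'z = 8 - 9': DEAD (z not in live set ['y'])
Stmt 7 'a = x * 4': DEAD (a not in live set ['y'])
Stmt 8 'return y': KEEP (return); live-in = ['y']
Removed statement numbers: [2, 3, 5, 6, 7]
Surviving IR:
  x = 8
  y = x - x
  return y

Answer: 2 3 5 6 7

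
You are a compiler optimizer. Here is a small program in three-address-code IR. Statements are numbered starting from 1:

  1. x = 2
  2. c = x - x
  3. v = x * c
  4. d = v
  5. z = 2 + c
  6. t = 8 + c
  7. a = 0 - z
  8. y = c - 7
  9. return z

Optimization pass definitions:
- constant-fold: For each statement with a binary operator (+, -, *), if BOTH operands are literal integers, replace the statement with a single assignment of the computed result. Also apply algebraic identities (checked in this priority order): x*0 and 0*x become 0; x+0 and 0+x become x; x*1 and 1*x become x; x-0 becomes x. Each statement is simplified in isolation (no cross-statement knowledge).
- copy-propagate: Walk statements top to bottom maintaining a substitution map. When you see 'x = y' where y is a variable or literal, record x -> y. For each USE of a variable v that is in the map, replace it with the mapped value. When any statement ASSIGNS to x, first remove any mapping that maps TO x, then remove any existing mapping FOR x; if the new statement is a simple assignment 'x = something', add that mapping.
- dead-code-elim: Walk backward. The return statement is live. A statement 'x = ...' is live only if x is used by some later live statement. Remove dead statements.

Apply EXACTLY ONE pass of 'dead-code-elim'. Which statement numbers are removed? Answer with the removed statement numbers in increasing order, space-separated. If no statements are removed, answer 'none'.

Backward liveness scan:
Stmt 1 'x = 2': KEEP (x is live); live-in = []
Stmt 2 'c = x - x': KEEP (c is live); live-in = ['x']
Stmt 3 'v = x * c': DEAD (v not in live set ['c'])
Stmt 4 'd = v': DEAD (d not in live set ['c'])
Stmt 5 'z = 2 + c': KEEP (z is live); live-in = ['c']
Stmt 6 't = 8 + c': DEAD (t not in live set ['z'])
Stmt 7 'a = 0 - z': DEAD (a not in live set ['z'])
Stmt 8 'y = c - 7': DEAD (y not in live set ['z'])
Stmt 9 'return z': KEEP (return); live-in = ['z']
Removed statement numbers: [3, 4, 6, 7, 8]
Surviving IR:
  x = 2
  c = x - x
  z = 2 + c
  return z

Answer: 3 4 6 7 8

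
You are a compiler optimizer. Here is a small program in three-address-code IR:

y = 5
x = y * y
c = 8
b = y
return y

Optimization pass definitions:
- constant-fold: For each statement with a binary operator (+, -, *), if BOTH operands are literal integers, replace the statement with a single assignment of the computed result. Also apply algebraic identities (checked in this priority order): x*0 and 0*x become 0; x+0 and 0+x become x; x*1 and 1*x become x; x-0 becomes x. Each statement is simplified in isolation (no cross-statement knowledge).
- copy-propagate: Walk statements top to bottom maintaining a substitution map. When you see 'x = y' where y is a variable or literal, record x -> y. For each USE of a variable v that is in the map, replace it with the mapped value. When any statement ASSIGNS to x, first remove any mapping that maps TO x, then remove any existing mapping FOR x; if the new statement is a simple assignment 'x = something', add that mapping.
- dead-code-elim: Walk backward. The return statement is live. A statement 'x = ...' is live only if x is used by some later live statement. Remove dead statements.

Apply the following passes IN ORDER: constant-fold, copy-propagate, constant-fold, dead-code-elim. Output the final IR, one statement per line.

Answer: return 5

Derivation:
Initial IR:
  y = 5
  x = y * y
  c = 8
  b = y
  return y
After constant-fold (5 stmts):
  y = 5
  x = y * y
  c = 8
  b = y
  return y
After copy-propagate (5 stmts):
  y = 5
  x = 5 * 5
  c = 8
  b = 5
  return 5
After constant-fold (5 stmts):
  y = 5
  x = 25
  c = 8
  b = 5
  return 5
After dead-code-elim (1 stmts):
  return 5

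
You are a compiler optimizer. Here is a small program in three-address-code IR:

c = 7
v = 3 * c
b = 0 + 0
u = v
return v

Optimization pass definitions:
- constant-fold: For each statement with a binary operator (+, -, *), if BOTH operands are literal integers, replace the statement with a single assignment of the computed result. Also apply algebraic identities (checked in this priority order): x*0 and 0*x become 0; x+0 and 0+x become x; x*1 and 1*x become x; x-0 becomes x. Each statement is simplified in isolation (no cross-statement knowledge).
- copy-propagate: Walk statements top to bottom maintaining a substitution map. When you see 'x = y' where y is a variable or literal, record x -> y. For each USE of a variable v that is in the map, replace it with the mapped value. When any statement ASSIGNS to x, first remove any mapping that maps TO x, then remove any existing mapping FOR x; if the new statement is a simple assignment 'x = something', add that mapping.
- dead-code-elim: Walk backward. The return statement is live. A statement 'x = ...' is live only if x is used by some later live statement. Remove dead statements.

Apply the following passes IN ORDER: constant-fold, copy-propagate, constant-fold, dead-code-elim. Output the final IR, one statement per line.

Initial IR:
  c = 7
  v = 3 * c
  b = 0 + 0
  u = v
  return v
After constant-fold (5 stmts):
  c = 7
  v = 3 * c
  b = 0
  u = v
  return v
After copy-propagate (5 stmts):
  c = 7
  v = 3 * 7
  b = 0
  u = v
  return v
After constant-fold (5 stmts):
  c = 7
  v = 21
  b = 0
  u = v
  return v
After dead-code-elim (2 stmts):
  v = 21
  return v

Answer: v = 21
return v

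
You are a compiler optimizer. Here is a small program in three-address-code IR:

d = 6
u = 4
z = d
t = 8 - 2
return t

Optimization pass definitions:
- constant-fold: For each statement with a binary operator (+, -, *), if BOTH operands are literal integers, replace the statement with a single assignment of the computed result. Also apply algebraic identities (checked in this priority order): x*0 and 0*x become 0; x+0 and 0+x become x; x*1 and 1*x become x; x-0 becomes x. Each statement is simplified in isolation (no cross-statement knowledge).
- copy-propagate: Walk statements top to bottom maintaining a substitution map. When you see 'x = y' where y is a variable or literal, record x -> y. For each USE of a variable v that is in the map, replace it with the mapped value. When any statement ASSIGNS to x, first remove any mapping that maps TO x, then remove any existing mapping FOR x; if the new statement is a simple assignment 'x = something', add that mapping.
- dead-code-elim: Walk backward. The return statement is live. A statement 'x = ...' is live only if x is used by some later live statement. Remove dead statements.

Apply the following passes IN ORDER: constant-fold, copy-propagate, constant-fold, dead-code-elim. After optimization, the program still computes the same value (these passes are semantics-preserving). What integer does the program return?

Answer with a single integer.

Answer: 6

Derivation:
Initial IR:
  d = 6
  u = 4
  z = d
  t = 8 - 2
  return t
After constant-fold (5 stmts):
  d = 6
  u = 4
  z = d
  t = 6
  return t
After copy-propagate (5 stmts):
  d = 6
  u = 4
  z = 6
  t = 6
  return 6
After constant-fold (5 stmts):
  d = 6
  u = 4
  z = 6
  t = 6
  return 6
After dead-code-elim (1 stmts):
  return 6
Evaluate:
  d = 6  =>  d = 6
  u = 4  =>  u = 4
  z = d  =>  z = 6
  t = 8 - 2  =>  t = 6
  return t = 6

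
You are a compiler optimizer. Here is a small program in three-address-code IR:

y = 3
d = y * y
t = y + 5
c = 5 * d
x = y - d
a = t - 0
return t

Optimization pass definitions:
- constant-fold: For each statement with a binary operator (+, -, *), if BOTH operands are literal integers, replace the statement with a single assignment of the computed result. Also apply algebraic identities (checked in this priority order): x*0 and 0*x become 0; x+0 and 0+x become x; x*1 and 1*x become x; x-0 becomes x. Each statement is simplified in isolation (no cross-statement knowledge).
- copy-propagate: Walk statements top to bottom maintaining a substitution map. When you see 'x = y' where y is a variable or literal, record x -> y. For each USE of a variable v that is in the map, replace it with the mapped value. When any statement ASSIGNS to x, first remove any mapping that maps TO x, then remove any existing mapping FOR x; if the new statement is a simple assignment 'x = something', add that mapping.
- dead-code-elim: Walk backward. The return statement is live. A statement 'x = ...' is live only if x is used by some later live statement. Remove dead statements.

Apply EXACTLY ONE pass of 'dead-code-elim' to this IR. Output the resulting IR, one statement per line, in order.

Answer: y = 3
t = y + 5
return t

Derivation:
Applying dead-code-elim statement-by-statement:
  [7] return t  -> KEEP (return); live=['t']
  [6] a = t - 0  -> DEAD (a not live)
  [5] x = y - d  -> DEAD (x not live)
  [4] c = 5 * d  -> DEAD (c not live)
  [3] t = y + 5  -> KEEP; live=['y']
  [2] d = y * y  -> DEAD (d not live)
  [1] y = 3  -> KEEP; live=[]
Result (3 stmts):
  y = 3
  t = y + 5
  return t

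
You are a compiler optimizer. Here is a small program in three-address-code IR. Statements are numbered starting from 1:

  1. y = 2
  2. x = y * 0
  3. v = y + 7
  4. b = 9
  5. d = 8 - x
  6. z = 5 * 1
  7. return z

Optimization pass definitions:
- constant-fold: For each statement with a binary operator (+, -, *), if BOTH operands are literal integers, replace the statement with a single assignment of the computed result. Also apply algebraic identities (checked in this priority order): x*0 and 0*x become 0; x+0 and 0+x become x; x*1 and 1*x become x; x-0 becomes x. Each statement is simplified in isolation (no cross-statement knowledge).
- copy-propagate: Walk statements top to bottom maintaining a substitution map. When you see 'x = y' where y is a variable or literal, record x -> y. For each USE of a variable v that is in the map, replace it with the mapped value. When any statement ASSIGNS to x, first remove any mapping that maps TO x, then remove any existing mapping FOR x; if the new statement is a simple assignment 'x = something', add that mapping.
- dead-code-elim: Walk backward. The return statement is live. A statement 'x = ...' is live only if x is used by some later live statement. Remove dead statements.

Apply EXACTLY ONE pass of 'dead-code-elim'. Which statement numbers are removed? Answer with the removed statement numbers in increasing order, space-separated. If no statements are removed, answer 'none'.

Answer: 1 2 3 4 5

Derivation:
Backward liveness scan:
Stmt 1 'y = 2': DEAD (y not in live set [])
Stmt 2 'x = y * 0': DEAD (x not in live set [])
Stmt 3 'v = y + 7': DEAD (v not in live set [])
Stmt 4 'b = 9': DEAD (b not in live set [])
Stmt 5 'd = 8 - x': DEAD (d not in live set [])
Stmt 6 'z = 5 * 1': KEEP (z is live); live-in = []
Stmt 7 'return z': KEEP (return); live-in = ['z']
Removed statement numbers: [1, 2, 3, 4, 5]
Surviving IR:
  z = 5 * 1
  return z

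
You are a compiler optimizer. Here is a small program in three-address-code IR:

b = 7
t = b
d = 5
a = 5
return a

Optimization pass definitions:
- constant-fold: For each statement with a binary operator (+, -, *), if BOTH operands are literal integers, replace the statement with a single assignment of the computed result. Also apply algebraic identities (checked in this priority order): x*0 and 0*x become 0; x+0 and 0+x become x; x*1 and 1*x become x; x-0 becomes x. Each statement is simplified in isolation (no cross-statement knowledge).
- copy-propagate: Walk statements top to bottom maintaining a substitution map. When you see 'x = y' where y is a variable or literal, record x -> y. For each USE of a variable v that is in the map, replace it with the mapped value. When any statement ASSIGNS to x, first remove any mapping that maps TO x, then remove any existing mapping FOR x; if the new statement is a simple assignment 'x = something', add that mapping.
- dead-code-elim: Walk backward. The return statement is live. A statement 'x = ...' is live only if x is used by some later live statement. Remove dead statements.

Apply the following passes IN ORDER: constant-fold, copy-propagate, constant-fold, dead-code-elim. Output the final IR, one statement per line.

Answer: return 5

Derivation:
Initial IR:
  b = 7
  t = b
  d = 5
  a = 5
  return a
After constant-fold (5 stmts):
  b = 7
  t = b
  d = 5
  a = 5
  return a
After copy-propagate (5 stmts):
  b = 7
  t = 7
  d = 5
  a = 5
  return 5
After constant-fold (5 stmts):
  b = 7
  t = 7
  d = 5
  a = 5
  return 5
After dead-code-elim (1 stmts):
  return 5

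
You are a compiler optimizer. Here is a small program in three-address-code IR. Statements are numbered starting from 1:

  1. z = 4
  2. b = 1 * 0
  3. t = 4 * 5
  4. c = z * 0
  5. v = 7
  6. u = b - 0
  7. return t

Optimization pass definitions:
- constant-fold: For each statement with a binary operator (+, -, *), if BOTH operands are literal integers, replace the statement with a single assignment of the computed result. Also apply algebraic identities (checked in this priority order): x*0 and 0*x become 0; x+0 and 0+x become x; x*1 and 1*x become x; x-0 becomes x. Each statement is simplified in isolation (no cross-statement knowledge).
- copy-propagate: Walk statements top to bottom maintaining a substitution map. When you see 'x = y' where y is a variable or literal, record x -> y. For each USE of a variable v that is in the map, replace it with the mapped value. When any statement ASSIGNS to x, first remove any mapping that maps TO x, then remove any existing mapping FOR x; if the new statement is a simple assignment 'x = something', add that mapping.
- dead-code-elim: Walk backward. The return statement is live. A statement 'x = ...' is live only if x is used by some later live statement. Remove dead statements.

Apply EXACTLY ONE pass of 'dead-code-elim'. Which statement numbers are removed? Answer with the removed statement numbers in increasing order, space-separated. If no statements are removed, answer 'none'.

Answer: 1 2 4 5 6

Derivation:
Backward liveness scan:
Stmt 1 'z = 4': DEAD (z not in live set [])
Stmt 2 'b = 1 * 0': DEAD (b not in live set [])
Stmt 3 't = 4 * 5': KEEP (t is live); live-in = []
Stmt 4 'c = z * 0': DEAD (c not in live set ['t'])
Stmt 5 'v = 7': DEAD (v not in live set ['t'])
Stmt 6 'u = b - 0': DEAD (u not in live set ['t'])
Stmt 7 'return t': KEEP (return); live-in = ['t']
Removed statement numbers: [1, 2, 4, 5, 6]
Surviving IR:
  t = 4 * 5
  return t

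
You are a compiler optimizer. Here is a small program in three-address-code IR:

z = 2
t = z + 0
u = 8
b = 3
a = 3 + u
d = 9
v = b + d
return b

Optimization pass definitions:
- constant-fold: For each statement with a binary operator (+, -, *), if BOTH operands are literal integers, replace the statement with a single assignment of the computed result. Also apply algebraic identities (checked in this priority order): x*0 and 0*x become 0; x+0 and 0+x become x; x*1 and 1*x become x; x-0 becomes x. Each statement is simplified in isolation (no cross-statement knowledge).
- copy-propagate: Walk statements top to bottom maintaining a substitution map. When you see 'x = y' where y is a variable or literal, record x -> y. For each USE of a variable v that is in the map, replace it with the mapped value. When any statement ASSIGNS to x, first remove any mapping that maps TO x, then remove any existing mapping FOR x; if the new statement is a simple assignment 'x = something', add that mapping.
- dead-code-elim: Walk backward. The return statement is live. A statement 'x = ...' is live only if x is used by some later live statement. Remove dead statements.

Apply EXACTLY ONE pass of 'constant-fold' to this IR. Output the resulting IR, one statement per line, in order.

Applying constant-fold statement-by-statement:
  [1] z = 2  (unchanged)
  [2] t = z + 0  -> t = z
  [3] u = 8  (unchanged)
  [4] b = 3  (unchanged)
  [5] a = 3 + u  (unchanged)
  [6] d = 9  (unchanged)
  [7] v = b + d  (unchanged)
  [8] return b  (unchanged)
Result (8 stmts):
  z = 2
  t = z
  u = 8
  b = 3
  a = 3 + u
  d = 9
  v = b + d
  return b

Answer: z = 2
t = z
u = 8
b = 3
a = 3 + u
d = 9
v = b + d
return b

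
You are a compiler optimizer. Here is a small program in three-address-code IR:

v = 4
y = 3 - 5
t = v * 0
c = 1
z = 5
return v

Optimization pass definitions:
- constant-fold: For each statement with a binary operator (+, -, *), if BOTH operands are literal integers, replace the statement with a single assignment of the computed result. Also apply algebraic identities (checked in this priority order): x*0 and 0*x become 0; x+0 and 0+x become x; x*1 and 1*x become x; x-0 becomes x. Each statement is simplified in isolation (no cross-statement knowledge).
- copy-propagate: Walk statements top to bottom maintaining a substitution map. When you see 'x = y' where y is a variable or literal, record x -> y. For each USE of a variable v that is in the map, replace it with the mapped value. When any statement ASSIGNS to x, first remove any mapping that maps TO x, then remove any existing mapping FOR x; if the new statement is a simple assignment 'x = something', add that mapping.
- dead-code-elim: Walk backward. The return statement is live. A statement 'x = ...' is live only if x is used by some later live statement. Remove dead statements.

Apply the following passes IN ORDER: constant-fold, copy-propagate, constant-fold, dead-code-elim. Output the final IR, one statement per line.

Answer: return 4

Derivation:
Initial IR:
  v = 4
  y = 3 - 5
  t = v * 0
  c = 1
  z = 5
  return v
After constant-fold (6 stmts):
  v = 4
  y = -2
  t = 0
  c = 1
  z = 5
  return v
After copy-propagate (6 stmts):
  v = 4
  y = -2
  t = 0
  c = 1
  z = 5
  return 4
After constant-fold (6 stmts):
  v = 4
  y = -2
  t = 0
  c = 1
  z = 5
  return 4
After dead-code-elim (1 stmts):
  return 4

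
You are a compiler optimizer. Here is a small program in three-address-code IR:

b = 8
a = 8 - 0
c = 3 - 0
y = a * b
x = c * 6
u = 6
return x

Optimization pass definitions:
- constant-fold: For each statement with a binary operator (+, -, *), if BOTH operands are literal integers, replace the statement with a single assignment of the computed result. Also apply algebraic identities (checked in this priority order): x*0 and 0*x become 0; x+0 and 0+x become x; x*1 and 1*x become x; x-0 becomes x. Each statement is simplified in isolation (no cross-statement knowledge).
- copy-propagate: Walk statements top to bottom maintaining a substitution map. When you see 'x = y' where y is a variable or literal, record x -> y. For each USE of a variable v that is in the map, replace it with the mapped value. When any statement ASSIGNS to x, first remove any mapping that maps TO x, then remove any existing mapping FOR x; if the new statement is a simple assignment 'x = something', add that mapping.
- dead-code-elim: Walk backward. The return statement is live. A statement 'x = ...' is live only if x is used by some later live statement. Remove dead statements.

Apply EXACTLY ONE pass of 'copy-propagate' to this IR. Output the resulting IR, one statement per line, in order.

Applying copy-propagate statement-by-statement:
  [1] b = 8  (unchanged)
  [2] a = 8 - 0  (unchanged)
  [3] c = 3 - 0  (unchanged)
  [4] y = a * b  -> y = a * 8
  [5] x = c * 6  (unchanged)
  [6] u = 6  (unchanged)
  [7] return x  (unchanged)
Result (7 stmts):
  b = 8
  a = 8 - 0
  c = 3 - 0
  y = a * 8
  x = c * 6
  u = 6
  return x

Answer: b = 8
a = 8 - 0
c = 3 - 0
y = a * 8
x = c * 6
u = 6
return x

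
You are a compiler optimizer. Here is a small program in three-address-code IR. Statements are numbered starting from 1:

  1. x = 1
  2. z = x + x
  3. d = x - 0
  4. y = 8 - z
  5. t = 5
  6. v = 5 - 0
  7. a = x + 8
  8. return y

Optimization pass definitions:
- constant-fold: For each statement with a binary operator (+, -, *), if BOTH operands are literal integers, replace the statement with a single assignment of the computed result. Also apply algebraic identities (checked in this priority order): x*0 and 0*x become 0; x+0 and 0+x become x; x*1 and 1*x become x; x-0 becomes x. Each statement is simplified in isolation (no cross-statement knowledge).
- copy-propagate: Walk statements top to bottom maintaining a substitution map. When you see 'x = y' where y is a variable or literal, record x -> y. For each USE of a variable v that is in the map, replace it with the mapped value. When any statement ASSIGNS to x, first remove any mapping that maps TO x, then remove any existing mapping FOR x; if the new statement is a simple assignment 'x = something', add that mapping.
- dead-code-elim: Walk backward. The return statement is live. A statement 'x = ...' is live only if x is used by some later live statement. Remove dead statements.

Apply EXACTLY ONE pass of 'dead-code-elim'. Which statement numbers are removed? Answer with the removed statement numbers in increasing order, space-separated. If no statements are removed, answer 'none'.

Answer: 3 5 6 7

Derivation:
Backward liveness scan:
Stmt 1 'x = 1': KEEP (x is live); live-in = []
Stmt 2 'z = x + x': KEEP (z is live); live-in = ['x']
Stmt 3 'd = x - 0': DEAD (d not in live set ['z'])
Stmt 4 'y = 8 - z': KEEP (y is live); live-in = ['z']
Stmt 5 't = 5': DEAD (t not in live set ['y'])
Stmt 6 'v = 5 - 0': DEAD (v not in live set ['y'])
Stmt 7 'a = x + 8': DEAD (a not in live set ['y'])
Stmt 8 'return y': KEEP (return); live-in = ['y']
Removed statement numbers: [3, 5, 6, 7]
Surviving IR:
  x = 1
  z = x + x
  y = 8 - z
  return y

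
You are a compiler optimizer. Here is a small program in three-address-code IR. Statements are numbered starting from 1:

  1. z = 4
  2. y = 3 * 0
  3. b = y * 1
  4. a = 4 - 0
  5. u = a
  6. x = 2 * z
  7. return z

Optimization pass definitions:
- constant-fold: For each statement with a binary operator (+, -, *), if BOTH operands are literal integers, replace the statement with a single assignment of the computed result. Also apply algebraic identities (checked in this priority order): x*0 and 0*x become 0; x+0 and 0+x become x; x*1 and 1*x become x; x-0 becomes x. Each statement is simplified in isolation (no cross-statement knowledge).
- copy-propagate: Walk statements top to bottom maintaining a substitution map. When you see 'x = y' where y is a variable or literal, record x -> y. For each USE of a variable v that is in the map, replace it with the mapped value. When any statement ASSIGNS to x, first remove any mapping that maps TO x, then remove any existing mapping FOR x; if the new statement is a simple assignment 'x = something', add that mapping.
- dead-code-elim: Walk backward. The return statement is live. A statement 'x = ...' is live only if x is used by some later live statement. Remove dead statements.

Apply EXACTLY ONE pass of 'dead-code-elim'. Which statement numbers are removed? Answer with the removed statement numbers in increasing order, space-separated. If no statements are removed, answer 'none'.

Answer: 2 3 4 5 6

Derivation:
Backward liveness scan:
Stmt 1 'z = 4': KEEP (z is live); live-in = []
Stmt 2 'y = 3 * 0': DEAD (y not in live set ['z'])
Stmt 3 'b = y * 1': DEAD (b not in live set ['z'])
Stmt 4 'a = 4 - 0': DEAD (a not in live set ['z'])
Stmt 5 'u = a': DEAD (u not in live set ['z'])
Stmt 6 'x = 2 * z': DEAD (x not in live set ['z'])
Stmt 7 'return z': KEEP (return); live-in = ['z']
Removed statement numbers: [2, 3, 4, 5, 6]
Surviving IR:
  z = 4
  return z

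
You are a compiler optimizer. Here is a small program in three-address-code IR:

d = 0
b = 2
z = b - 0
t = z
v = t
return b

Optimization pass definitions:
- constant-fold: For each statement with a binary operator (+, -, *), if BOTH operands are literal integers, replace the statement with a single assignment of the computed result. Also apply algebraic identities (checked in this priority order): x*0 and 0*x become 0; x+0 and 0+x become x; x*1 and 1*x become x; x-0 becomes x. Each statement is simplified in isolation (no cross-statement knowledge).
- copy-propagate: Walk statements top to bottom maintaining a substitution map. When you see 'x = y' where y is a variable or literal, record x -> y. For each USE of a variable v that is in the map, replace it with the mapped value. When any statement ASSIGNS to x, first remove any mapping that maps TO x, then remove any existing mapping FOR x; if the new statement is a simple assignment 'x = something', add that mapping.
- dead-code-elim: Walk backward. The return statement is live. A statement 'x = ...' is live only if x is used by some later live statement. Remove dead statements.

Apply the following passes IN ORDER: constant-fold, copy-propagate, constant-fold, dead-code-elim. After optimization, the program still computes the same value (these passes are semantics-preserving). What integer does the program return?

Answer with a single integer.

Answer: 2

Derivation:
Initial IR:
  d = 0
  b = 2
  z = b - 0
  t = z
  v = t
  return b
After constant-fold (6 stmts):
  d = 0
  b = 2
  z = b
  t = z
  v = t
  return b
After copy-propagate (6 stmts):
  d = 0
  b = 2
  z = 2
  t = 2
  v = 2
  return 2
After constant-fold (6 stmts):
  d = 0
  b = 2
  z = 2
  t = 2
  v = 2
  return 2
After dead-code-elim (1 stmts):
  return 2
Evaluate:
  d = 0  =>  d = 0
  b = 2  =>  b = 2
  z = b - 0  =>  z = 2
  t = z  =>  t = 2
  v = t  =>  v = 2
  return b = 2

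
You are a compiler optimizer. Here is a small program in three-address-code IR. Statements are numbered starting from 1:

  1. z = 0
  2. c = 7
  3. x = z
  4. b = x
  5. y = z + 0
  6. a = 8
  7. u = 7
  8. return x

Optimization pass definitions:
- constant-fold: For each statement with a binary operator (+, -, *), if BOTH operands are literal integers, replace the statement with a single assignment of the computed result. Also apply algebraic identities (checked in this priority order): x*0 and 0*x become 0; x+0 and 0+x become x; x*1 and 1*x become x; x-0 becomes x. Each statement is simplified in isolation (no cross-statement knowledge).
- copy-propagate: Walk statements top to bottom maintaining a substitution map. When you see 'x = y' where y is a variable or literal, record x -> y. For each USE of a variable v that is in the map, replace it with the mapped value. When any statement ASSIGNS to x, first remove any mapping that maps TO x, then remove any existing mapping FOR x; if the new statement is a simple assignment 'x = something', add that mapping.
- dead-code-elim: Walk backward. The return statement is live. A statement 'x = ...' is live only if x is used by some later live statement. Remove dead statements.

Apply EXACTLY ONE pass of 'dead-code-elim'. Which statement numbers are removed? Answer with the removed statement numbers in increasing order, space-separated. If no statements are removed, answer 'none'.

Backward liveness scan:
Stmt 1 'z = 0': KEEP (z is live); live-in = []
Stmt 2 'c = 7': DEAD (c not in live set ['z'])
Stmt 3 'x = z': KEEP (x is live); live-in = ['z']
Stmt 4 'b = x': DEAD (b not in live set ['x'])
Stmt 5 'y = z + 0': DEAD (y not in live set ['x'])
Stmt 6 'a = 8': DEAD (a not in live set ['x'])
Stmt 7 'u = 7': DEAD (u not in live set ['x'])
Stmt 8 'return x': KEEP (return); live-in = ['x']
Removed statement numbers: [2, 4, 5, 6, 7]
Surviving IR:
  z = 0
  x = z
  return x

Answer: 2 4 5 6 7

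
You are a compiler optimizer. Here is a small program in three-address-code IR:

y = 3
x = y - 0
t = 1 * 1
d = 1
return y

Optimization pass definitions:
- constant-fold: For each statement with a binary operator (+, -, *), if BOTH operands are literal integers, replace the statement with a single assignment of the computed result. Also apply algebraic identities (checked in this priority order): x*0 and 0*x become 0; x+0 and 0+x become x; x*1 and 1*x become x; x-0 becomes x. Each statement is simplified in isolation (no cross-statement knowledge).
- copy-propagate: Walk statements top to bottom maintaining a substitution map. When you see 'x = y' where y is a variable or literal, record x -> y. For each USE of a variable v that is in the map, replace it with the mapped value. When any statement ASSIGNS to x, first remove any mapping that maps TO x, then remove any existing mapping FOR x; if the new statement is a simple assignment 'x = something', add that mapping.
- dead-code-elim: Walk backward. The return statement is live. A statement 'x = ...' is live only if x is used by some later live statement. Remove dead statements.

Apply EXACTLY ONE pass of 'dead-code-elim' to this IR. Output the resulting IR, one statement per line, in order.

Applying dead-code-elim statement-by-statement:
  [5] return y  -> KEEP (return); live=['y']
  [4] d = 1  -> DEAD (d not live)
  [3] t = 1 * 1  -> DEAD (t not live)
  [2] x = y - 0  -> DEAD (x not live)
  [1] y = 3  -> KEEP; live=[]
Result (2 stmts):
  y = 3
  return y

Answer: y = 3
return y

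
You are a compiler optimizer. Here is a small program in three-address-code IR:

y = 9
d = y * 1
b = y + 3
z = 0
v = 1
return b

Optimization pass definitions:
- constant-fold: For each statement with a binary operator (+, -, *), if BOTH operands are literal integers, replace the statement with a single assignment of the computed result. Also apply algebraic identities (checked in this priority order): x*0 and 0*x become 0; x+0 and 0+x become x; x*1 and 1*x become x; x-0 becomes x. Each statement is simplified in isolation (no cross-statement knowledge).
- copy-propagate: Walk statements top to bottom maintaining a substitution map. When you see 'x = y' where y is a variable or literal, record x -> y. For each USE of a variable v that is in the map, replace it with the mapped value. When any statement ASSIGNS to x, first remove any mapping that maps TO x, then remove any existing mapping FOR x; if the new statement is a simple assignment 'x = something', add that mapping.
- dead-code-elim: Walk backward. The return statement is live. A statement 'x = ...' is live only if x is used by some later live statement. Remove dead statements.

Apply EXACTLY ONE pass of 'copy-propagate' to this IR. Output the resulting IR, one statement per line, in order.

Applying copy-propagate statement-by-statement:
  [1] y = 9  (unchanged)
  [2] d = y * 1  -> d = 9 * 1
  [3] b = y + 3  -> b = 9 + 3
  [4] z = 0  (unchanged)
  [5] v = 1  (unchanged)
  [6] return b  (unchanged)
Result (6 stmts):
  y = 9
  d = 9 * 1
  b = 9 + 3
  z = 0
  v = 1
  return b

Answer: y = 9
d = 9 * 1
b = 9 + 3
z = 0
v = 1
return b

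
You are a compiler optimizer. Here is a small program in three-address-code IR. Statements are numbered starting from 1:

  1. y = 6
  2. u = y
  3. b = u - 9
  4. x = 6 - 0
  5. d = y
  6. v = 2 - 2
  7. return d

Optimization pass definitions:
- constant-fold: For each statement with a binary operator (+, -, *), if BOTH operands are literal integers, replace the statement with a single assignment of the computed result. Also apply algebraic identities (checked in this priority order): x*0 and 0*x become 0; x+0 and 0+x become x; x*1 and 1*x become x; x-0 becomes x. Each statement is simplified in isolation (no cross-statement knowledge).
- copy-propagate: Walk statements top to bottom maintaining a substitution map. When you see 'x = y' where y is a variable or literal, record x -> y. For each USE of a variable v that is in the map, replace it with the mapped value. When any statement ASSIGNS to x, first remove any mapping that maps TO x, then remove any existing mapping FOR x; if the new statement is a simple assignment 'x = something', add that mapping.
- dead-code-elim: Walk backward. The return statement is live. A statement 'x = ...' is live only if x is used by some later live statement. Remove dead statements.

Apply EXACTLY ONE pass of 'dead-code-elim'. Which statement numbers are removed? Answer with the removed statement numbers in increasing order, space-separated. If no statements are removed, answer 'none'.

Backward liveness scan:
Stmt 1 'y = 6': KEEP (y is live); live-in = []
Stmt 2 'u = y': DEAD (u not in live set ['y'])
Stmt 3 'b = u - 9': DEAD (b not in live set ['y'])
Stmt 4 'x = 6 - 0': DEAD (x not in live set ['y'])
Stmt 5 'd = y': KEEP (d is live); live-in = ['y']
Stmt 6 'v = 2 - 2': DEAD (v not in live set ['d'])
Stmt 7 'return d': KEEP (return); live-in = ['d']
Removed statement numbers: [2, 3, 4, 6]
Surviving IR:
  y = 6
  d = y
  return d

Answer: 2 3 4 6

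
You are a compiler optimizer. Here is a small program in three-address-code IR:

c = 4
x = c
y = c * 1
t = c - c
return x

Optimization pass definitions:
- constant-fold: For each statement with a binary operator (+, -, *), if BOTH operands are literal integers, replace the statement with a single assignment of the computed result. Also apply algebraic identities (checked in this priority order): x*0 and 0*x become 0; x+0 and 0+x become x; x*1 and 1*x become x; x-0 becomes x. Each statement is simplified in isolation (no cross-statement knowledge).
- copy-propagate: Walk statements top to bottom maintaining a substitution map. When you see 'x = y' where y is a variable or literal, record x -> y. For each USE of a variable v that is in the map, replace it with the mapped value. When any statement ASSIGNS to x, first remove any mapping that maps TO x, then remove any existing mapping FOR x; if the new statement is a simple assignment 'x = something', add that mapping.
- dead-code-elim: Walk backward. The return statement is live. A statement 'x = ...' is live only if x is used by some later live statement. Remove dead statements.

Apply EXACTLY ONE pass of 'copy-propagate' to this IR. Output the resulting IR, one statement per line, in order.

Applying copy-propagate statement-by-statement:
  [1] c = 4  (unchanged)
  [2] x = c  -> x = 4
  [3] y = c * 1  -> y = 4 * 1
  [4] t = c - c  -> t = 4 - 4
  [5] return x  -> return 4
Result (5 stmts):
  c = 4
  x = 4
  y = 4 * 1
  t = 4 - 4
  return 4

Answer: c = 4
x = 4
y = 4 * 1
t = 4 - 4
return 4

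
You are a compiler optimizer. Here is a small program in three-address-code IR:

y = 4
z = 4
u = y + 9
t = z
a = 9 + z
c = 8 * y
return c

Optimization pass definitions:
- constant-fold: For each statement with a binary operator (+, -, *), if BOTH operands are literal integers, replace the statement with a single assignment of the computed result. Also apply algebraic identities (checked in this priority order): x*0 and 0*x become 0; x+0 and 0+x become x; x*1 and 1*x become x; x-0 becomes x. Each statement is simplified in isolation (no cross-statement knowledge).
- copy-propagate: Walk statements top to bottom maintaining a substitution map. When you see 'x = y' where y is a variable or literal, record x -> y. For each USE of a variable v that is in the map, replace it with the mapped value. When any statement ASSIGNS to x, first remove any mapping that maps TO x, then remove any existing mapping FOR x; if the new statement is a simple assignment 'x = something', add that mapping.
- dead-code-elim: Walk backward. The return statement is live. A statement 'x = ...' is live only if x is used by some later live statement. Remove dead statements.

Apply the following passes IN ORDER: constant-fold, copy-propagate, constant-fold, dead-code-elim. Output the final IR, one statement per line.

Answer: c = 32
return c

Derivation:
Initial IR:
  y = 4
  z = 4
  u = y + 9
  t = z
  a = 9 + z
  c = 8 * y
  return c
After constant-fold (7 stmts):
  y = 4
  z = 4
  u = y + 9
  t = z
  a = 9 + z
  c = 8 * y
  return c
After copy-propagate (7 stmts):
  y = 4
  z = 4
  u = 4 + 9
  t = 4
  a = 9 + 4
  c = 8 * 4
  return c
After constant-fold (7 stmts):
  y = 4
  z = 4
  u = 13
  t = 4
  a = 13
  c = 32
  return c
After dead-code-elim (2 stmts):
  c = 32
  return c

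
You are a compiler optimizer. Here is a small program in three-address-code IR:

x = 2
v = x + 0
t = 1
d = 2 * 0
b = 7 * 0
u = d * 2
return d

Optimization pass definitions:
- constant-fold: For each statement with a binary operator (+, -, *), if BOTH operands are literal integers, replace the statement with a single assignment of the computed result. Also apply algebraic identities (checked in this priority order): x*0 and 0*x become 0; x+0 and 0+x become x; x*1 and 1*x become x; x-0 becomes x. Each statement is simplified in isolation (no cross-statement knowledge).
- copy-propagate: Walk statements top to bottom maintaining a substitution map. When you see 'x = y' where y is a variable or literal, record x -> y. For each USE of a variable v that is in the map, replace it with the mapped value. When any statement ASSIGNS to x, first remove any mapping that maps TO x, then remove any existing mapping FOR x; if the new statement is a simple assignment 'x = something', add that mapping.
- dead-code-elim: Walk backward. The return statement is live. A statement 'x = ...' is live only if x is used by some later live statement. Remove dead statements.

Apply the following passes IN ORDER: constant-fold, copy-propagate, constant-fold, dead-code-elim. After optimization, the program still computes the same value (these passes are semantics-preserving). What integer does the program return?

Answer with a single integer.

Initial IR:
  x = 2
  v = x + 0
  t = 1
  d = 2 * 0
  b = 7 * 0
  u = d * 2
  return d
After constant-fold (7 stmts):
  x = 2
  v = x
  t = 1
  d = 0
  b = 0
  u = d * 2
  return d
After copy-propagate (7 stmts):
  x = 2
  v = 2
  t = 1
  d = 0
  b = 0
  u = 0 * 2
  return 0
After constant-fold (7 stmts):
  x = 2
  v = 2
  t = 1
  d = 0
  b = 0
  u = 0
  return 0
After dead-code-elim (1 stmts):
  return 0
Evaluate:
  x = 2  =>  x = 2
  v = x + 0  =>  v = 2
  t = 1  =>  t = 1
  d = 2 * 0  =>  d = 0
  b = 7 * 0  =>  b = 0
  u = d * 2  =>  u = 0
  return d = 0

Answer: 0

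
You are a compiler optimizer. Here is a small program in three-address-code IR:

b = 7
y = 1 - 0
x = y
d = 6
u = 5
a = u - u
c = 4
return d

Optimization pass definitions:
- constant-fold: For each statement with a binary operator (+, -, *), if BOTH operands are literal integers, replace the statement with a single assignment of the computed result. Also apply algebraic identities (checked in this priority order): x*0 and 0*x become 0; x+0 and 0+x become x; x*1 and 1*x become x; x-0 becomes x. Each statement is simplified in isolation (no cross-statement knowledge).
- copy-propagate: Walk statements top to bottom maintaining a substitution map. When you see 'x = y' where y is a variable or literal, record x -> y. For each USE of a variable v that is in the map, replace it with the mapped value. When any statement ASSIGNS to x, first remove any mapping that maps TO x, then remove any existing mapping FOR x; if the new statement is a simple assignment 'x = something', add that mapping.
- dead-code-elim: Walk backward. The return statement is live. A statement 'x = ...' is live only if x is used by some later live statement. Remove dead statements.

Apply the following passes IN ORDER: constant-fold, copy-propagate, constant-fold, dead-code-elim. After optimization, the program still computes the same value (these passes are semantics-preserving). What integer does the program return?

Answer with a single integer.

Initial IR:
  b = 7
  y = 1 - 0
  x = y
  d = 6
  u = 5
  a = u - u
  c = 4
  return d
After constant-fold (8 stmts):
  b = 7
  y = 1
  x = y
  d = 6
  u = 5
  a = u - u
  c = 4
  return d
After copy-propagate (8 stmts):
  b = 7
  y = 1
  x = 1
  d = 6
  u = 5
  a = 5 - 5
  c = 4
  return 6
After constant-fold (8 stmts):
  b = 7
  y = 1
  x = 1
  d = 6
  u = 5
  a = 0
  c = 4
  return 6
After dead-code-elim (1 stmts):
  return 6
Evaluate:
  b = 7  =>  b = 7
  y = 1 - 0  =>  y = 1
  x = y  =>  x = 1
  d = 6  =>  d = 6
  u = 5  =>  u = 5
  a = u - u  =>  a = 0
  c = 4  =>  c = 4
  return d = 6

Answer: 6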